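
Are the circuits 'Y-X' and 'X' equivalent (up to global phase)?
No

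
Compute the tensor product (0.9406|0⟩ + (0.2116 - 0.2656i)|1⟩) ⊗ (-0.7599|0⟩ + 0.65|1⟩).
-0.7148|00⟩ + 0.6114|01⟩ + (-0.1608 + 0.2018i)|10⟩ + (0.1375 - 0.1726i)|11⟩

amp(|b₁b₂…⟩) = product of the factor amplitudes for bits b₁, b₂, …; only kets whose every factor amplitude is nonzero survive.
|00⟩: (0.9406)(-0.7599) = -0.7148
|01⟩: (0.9406)(0.65) = 0.6114
|10⟩: (0.2116 - 0.2656i)(-0.7599) = (-0.1608 + 0.2018i)
|11⟩: (0.2116 - 0.2656i)(0.65) = (0.1375 - 0.1726i)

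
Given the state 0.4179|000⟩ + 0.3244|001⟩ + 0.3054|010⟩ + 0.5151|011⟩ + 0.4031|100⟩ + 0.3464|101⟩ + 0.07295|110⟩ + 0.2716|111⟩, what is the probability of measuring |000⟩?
0.1746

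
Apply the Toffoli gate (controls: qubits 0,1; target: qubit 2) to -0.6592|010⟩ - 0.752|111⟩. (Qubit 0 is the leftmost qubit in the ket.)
-0.6592|010⟩ - 0.752|110⟩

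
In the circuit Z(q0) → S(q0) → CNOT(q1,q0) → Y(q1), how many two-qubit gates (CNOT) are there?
1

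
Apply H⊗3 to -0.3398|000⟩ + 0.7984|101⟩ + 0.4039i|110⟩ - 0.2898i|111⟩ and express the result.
(0.1621 + 0.04034i)|000⟩ + (-0.4024 + 0.2453i)|001⟩ + (0.1621 - 0.04034i)|010⟩ + (-0.4024 - 0.2453i)|011⟩ + (-0.4024 - 0.04034i)|100⟩ + (0.1621 - 0.2453i)|101⟩ + (-0.4024 + 0.04034i)|110⟩ + (0.1621 + 0.2453i)|111⟩

H⊗3 gives amp(|y⟩) = (1/2√2) Σ_x (−1)^(x·y) amp(|x⟩), where x·y is the number of positions in which both x and y have a 1.
|000⟩: (-0.3398 + 0.7984 + 0.4039i - 0.2898i)/(2√2) = (0.1621 + 0.04034i)
|001⟩: (-0.3398 - 0.7984 + 0.4039i + 0.2898i)/(2√2) = (-0.4024 + 0.2453i)
|010⟩: (-0.3398 + 0.7984 - 0.4039i + 0.2898i)/(2√2) = (0.1621 - 0.04034i)
|011⟩: (-0.3398 - 0.7984 - 0.4039i - 0.2898i)/(2√2) = (-0.4024 - 0.2453i)
|100⟩: (-0.3398 - 0.7984 - 0.4039i + 0.2898i)/(2√2) = (-0.4024 - 0.04034i)
|101⟩: (-0.3398 + 0.7984 - 0.4039i - 0.2898i)/(2√2) = (0.1621 - 0.2453i)
|110⟩: (-0.3398 - 0.7984 + 0.4039i - 0.2898i)/(2√2) = (-0.4024 + 0.04034i)
|111⟩: (-0.3398 + 0.7984 + 0.4039i + 0.2898i)/(2√2) = (0.1621 + 0.2453i)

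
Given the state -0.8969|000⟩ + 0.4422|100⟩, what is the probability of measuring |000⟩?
0.8044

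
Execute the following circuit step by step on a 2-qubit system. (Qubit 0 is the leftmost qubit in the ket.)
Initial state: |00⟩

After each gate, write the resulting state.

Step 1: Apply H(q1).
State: 1/√2|00⟩ + 1/√2|01⟩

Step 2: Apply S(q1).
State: 1/√2|00⟩ + (1/√2)i|01⟩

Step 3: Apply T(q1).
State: 1/√2|00⟩ + (-1/2 + (1/2)i)|01⟩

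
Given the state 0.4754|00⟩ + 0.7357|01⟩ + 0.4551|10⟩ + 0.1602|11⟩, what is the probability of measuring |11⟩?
0.02566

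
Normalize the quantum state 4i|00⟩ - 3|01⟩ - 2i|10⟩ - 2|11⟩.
0.6963i|00⟩ - 0.5222|01⟩ - 0.3482i|10⟩ - 0.3482|11⟩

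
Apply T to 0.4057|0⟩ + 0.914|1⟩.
0.4057|0⟩ + (0.6463 + 0.6463i)|1⟩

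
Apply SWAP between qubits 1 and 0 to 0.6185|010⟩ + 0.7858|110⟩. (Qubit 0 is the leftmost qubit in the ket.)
0.6185|100⟩ + 0.7858|110⟩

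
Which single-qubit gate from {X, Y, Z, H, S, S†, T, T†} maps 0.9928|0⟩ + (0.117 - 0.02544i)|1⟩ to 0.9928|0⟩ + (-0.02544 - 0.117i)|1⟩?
S†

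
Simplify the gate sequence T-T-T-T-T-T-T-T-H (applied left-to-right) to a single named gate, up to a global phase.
H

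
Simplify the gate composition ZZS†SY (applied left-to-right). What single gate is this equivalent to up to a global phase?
Y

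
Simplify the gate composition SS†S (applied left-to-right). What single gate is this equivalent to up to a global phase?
S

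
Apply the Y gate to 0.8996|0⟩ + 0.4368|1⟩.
-0.4368i|0⟩ + 0.8996i|1⟩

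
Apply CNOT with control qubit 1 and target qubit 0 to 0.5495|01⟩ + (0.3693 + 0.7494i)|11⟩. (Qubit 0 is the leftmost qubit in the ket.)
(0.3693 + 0.7494i)|01⟩ + 0.5495|11⟩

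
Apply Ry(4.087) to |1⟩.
-0.8903|0⟩ - 0.4553|1⟩

Ry(4.087) = [[cos(θ/2), −sin(θ/2)], [sin(θ/2), cos(θ/2)]]; θ = 4.087, cos(θ/2) ≈ -0.455295, sin(θ/2) ≈ 0.890341.
With a = amp(|0⟩) = 0 and b = amp(|1⟩) = 1:
new amp(|0⟩) = (-0.455295)·a + (-0.890341)·b = -0.8903
new amp(|1⟩) = (0.890341)·a + (-0.455295)·b = -0.4553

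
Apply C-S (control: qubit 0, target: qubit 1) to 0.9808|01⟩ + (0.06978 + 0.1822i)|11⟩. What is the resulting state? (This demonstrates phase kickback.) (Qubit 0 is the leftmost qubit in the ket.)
0.9808|01⟩ + (-0.1822 + 0.06978i)|11⟩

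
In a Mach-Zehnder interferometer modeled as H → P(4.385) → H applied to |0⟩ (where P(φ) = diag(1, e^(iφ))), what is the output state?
(0.3392 - 0.4734i)|0⟩ + (0.6608 + 0.4734i)|1⟩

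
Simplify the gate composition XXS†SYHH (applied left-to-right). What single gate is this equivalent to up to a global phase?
Y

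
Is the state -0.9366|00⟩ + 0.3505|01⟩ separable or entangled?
Separable

Writing the state as a|00⟩ + b|01⟩ + c|10⟩ + d|11⟩, it is a product state iff ad − bc = 0.
Here (a, b, c, d) = (-0.9366, 0.3505, 0, 0): ad − bc = (-0.9366)(0) − (0.3505)(0) = 0, so the state is separable.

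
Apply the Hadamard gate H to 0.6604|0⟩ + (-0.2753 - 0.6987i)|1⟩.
(0.2723 - 0.4941i)|0⟩ + (0.6616 + 0.4941i)|1⟩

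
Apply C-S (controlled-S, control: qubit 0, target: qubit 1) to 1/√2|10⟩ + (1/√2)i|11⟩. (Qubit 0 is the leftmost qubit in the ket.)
1/√2|10⟩ - 1/√2|11⟩

C-S leaves the control-|0⟩ kets |00⟩, |01⟩ unchanged and applies S to qubit 1 on the control-|1⟩ pair (|10⟩, |11⟩).
S = [[1, 0], [0, i]].
With a = amp(|10⟩) = 1/√2 and b = amp(|11⟩) = (1/√2)i:
new amp(|10⟩) = (1)·a = 1/√2
new amp(|11⟩) = (i)·b = -1/√2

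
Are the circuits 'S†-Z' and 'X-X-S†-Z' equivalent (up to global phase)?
Yes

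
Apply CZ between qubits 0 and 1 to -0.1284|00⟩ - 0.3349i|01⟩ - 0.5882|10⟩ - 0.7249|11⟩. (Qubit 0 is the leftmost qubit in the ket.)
-0.1284|00⟩ - 0.3349i|01⟩ - 0.5882|10⟩ + 0.7249|11⟩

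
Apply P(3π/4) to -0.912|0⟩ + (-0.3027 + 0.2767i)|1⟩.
-0.912|0⟩ + (0.01838 - 0.4097i)|1⟩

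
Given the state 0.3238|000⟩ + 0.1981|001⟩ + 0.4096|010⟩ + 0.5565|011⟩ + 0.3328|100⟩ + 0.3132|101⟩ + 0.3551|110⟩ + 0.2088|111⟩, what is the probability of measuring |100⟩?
0.1108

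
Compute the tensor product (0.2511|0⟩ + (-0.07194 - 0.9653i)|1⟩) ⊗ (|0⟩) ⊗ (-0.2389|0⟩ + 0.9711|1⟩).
-0.05999|000⟩ + 0.2438|001⟩ + (0.01719 + 0.2306i)|100⟩ + (-0.06986 - 0.9374i)|101⟩

amp(|b₁b₂…⟩) = product of the factor amplitudes for bits b₁, b₂, …; only kets whose every factor amplitude is nonzero survive.
|000⟩: (0.2511)(1)(-0.2389) = -0.05999
|001⟩: (0.2511)(1)(0.9711) = 0.2438
|100⟩: (-0.07194 - 0.9653i)(1)(-0.2389) = (0.01719 + 0.2306i)
|101⟩: (-0.07194 - 0.9653i)(1)(0.9711) = (-0.06986 - 0.9374i)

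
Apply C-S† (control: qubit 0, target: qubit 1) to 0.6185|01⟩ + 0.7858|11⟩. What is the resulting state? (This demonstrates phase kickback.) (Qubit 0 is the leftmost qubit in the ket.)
0.6185|01⟩ - 0.7858i|11⟩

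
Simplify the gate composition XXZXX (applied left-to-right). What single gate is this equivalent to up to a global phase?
Z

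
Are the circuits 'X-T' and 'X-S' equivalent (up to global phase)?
No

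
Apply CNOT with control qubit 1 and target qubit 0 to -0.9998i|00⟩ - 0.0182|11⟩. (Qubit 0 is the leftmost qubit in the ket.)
-0.9998i|00⟩ - 0.0182|01⟩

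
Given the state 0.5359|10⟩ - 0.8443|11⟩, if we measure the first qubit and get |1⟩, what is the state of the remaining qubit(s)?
0.5359|0⟩ - 0.8443|1⟩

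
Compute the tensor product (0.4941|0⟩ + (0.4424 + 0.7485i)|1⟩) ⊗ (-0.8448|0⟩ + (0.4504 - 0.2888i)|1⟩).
-0.4174|00⟩ + (0.2225 - 0.1427i)|01⟩ + (-0.3737 - 0.6323i)|10⟩ + (0.4154 + 0.2094i)|11⟩

amp(|b₁b₂…⟩) = product of the factor amplitudes for bits b₁, b₂, …; only kets whose every factor amplitude is nonzero survive.
|00⟩: (0.4941)(-0.8448) = -0.4174
|01⟩: (0.4941)(0.4504 - 0.2888i) = (0.2225 - 0.1427i)
|10⟩: (0.4424 + 0.7485i)(-0.8448) = (-0.3737 - 0.6323i)
|11⟩: (0.4424 + 0.7485i)(0.4504 - 0.2888i) = (0.4154 + 0.2094i)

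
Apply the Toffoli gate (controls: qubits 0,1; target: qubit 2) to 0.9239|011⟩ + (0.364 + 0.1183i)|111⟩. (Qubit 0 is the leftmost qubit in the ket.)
0.9239|011⟩ + (0.364 + 0.1183i)|110⟩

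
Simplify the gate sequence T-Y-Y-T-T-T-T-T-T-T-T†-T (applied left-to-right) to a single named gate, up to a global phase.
I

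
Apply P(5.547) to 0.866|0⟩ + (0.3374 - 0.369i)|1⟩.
0.866|0⟩ + (0.002254 - 0.5i)|1⟩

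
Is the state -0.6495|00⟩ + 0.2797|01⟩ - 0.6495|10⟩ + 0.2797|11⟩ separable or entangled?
Separable

Writing the state as a|00⟩ + b|01⟩ + c|10⟩ + d|11⟩, it is a product state iff ad − bc = 0.
Here (a, b, c, d) = (-0.6495, 0.2797, -0.6495, 0.2797): ad − bc = (-0.6495)(0.2797) − (0.2797)(-0.6495) = 0, so the state is separable.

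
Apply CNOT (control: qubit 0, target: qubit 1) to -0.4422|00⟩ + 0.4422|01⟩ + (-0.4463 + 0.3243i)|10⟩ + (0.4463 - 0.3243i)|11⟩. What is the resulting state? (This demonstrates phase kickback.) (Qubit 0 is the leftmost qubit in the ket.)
-0.4422|00⟩ + 0.4422|01⟩ + (0.4463 - 0.3243i)|10⟩ + (-0.4463 + 0.3243i)|11⟩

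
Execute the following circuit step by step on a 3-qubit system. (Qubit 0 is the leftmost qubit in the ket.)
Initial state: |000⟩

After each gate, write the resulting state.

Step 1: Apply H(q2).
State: 1/√2|000⟩ + 1/√2|001⟩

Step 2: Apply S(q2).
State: 1/√2|000⟩ + (1/√2)i|001⟩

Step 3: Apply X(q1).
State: 1/√2|010⟩ + (1/√2)i|011⟩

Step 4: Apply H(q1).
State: 1/2|000⟩ + (1/2)i|001⟩ - 1/2|010⟩ - (1/2)i|011⟩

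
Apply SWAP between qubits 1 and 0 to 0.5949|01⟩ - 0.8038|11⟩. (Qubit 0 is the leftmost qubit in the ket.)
0.5949|10⟩ - 0.8038|11⟩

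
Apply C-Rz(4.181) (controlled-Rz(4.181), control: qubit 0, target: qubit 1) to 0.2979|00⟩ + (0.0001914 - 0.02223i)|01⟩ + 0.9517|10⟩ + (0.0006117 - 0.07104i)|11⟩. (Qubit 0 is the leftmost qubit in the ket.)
0.2979|00⟩ + (0.0001914 - 0.02223i)|01⟩ + (-0.4726 - 0.826i)|10⟩ + (0.06136 + 0.03581i)|11⟩

C-Rz(4.181) leaves the control-|0⟩ kets |00⟩, |01⟩ unchanged and applies Rz(4.181) to qubit 1 on the control-|1⟩ pair (|10⟩, |11⟩).
Rz(4.181) = [[e^(−iθ/2), 0], [0, e^(iθ/2)]] with e^(±iθ/2) = cos(θ/2) ± i·sin(θ/2); θ = 4.181, cos(θ/2) ≈ -0.496623, sin(θ/2) ≈ 0.867966.
With a = amp(|10⟩) = 0.9517 and b = amp(|11⟩) = (0.0006117 - 0.07104i):
new amp(|10⟩) = (-0.496623 - 0.867966i)·a = (-0.4726 - 0.826i)
new amp(|11⟩) = (-0.496623 + 0.867966i)·b = (0.06136 + 0.03581i)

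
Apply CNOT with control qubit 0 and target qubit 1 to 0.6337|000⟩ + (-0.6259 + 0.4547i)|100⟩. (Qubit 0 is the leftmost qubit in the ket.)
0.6337|000⟩ + (-0.6259 + 0.4547i)|110⟩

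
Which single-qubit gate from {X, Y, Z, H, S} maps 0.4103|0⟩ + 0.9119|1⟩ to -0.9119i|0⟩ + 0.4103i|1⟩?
Y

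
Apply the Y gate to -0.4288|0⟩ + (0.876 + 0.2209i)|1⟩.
(0.2209 - 0.876i)|0⟩ - 0.4288i|1⟩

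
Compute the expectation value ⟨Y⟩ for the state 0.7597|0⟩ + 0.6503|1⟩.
0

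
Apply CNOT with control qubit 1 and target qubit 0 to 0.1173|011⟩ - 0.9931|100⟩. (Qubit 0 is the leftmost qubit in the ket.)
-0.9931|100⟩ + 0.1173|111⟩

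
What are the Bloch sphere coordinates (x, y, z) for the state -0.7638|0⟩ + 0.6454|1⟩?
(-0.9859, 0, 0.1668)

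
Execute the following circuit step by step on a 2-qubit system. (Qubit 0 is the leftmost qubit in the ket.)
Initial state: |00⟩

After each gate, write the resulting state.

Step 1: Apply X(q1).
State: |01⟩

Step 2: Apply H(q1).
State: 1/√2|00⟩ - 1/√2|01⟩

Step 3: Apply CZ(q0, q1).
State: 1/√2|00⟩ - 1/√2|01⟩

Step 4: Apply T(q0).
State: 1/√2|00⟩ - 1/√2|01⟩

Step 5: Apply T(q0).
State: 1/√2|00⟩ - 1/√2|01⟩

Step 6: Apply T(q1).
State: 1/√2|00⟩ + (-1/2 - (1/2)i)|01⟩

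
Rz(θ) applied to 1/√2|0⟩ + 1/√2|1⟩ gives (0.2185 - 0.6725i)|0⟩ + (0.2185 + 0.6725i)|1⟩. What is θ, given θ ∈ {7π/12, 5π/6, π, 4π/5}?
4π/5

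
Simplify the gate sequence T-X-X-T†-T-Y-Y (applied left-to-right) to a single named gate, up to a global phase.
T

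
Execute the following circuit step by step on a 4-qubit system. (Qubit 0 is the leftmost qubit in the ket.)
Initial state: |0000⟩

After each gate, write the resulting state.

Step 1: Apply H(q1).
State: 1/√2|0000⟩ + 1/√2|0100⟩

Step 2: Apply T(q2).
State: 1/√2|0000⟩ + 1/√2|0100⟩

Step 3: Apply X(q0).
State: 1/√2|1000⟩ + 1/√2|1100⟩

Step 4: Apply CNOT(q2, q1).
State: 1/√2|1000⟩ + 1/√2|1100⟩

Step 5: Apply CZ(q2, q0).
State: 1/√2|1000⟩ + 1/√2|1100⟩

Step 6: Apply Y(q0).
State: -(1/√2)i|0000⟩ - (1/√2)i|0100⟩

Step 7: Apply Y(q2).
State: 1/√2|0010⟩ + 1/√2|0110⟩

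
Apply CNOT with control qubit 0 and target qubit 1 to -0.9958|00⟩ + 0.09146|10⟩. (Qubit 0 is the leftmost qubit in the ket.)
-0.9958|00⟩ + 0.09146|11⟩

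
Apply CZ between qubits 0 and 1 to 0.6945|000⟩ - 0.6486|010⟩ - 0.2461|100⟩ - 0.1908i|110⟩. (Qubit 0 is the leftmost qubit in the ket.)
0.6945|000⟩ - 0.6486|010⟩ - 0.2461|100⟩ + 0.1908i|110⟩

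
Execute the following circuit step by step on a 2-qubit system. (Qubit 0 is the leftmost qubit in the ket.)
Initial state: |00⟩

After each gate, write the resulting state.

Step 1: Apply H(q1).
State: 1/√2|00⟩ + 1/√2|01⟩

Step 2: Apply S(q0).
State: 1/√2|00⟩ + 1/√2|01⟩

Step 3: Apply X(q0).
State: 1/√2|10⟩ + 1/√2|11⟩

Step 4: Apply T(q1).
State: 1/√2|10⟩ + (1/2 + (1/2)i)|11⟩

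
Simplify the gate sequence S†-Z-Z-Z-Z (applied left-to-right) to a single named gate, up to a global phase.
S†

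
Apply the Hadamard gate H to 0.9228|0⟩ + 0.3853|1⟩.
0.925|0⟩ + 0.3801|1⟩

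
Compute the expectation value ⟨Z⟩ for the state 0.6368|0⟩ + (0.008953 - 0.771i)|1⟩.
-0.189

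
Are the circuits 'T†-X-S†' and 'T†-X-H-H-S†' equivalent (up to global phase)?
Yes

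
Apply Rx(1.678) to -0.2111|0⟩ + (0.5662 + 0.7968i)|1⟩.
(0.4517 - 0.4212i)|0⟩ + (0.3783 + 0.6895i)|1⟩

Rx(1.678) = [[cos(θ/2), −i·sin(θ/2)], [−i·sin(θ/2), cos(θ/2)]]; θ = 1.678, cos(θ/2) ≈ 0.668207, sin(θ/2) ≈ 0.743975.
With a = amp(|0⟩) = -0.2111 and b = amp(|1⟩) = (0.5662 + 0.7968i):
new amp(|0⟩) = (0.668207)·a + (-0.743975i)·b = (0.4517 - 0.4212i)
new amp(|1⟩) = (-0.743975i)·a + (0.668207)·b = (0.3783 + 0.6895i)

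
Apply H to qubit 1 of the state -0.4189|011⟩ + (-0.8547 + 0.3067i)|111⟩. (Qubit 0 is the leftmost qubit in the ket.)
-0.2962|001⟩ + 0.2962|011⟩ + (-0.6044 + 0.2169i)|101⟩ + (0.6044 - 0.2169i)|111⟩

H on qubit 1 mixes each pair of kets that differ only in qubit 1: amplitudes (a, b) of (|…0…⟩, |…1…⟩) become ((a + b)/√2, (a − b)/√2). Kets absent from the input have amplitude 0.
(|001⟩, |011⟩): (a, b) = (0, -0.4189) → (-0.2962, 0.2962)
(|101⟩, |111⟩): (a, b) = (0, (-0.8547 + 0.3067i)) → ((-0.6044 + 0.2169i), (0.6044 - 0.2169i))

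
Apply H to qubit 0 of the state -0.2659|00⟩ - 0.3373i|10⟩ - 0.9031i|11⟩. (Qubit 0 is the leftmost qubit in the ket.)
(-0.188 - 0.2385i)|00⟩ - 0.6386i|01⟩ + (-0.188 + 0.2385i)|10⟩ + 0.6386i|11⟩

H on qubit 0 mixes each pair of kets that differ only in qubit 0: amplitudes (a, b) of (|…0…⟩, |…1…⟩) become ((a + b)/√2, (a − b)/√2). Kets absent from the input have amplitude 0.
(|00⟩, |10⟩): (a, b) = (-0.2659, -0.3373i) → ((-0.188 - 0.2385i), (-0.188 + 0.2385i))
(|01⟩, |11⟩): (a, b) = (0, -0.9031i) → (-0.6386i, 0.6386i)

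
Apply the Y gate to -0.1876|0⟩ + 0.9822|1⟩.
-0.9822i|0⟩ - 0.1876i|1⟩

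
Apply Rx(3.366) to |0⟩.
-0.112|0⟩ - 0.9937i|1⟩

Rx(3.366) = [[cos(θ/2), −i·sin(θ/2)], [−i·sin(θ/2), cos(θ/2)]]; θ = 3.366, cos(θ/2) ≈ -0.111968, sin(θ/2) ≈ 0.993712.
With a = amp(|0⟩) = 1 and b = amp(|1⟩) = 0:
new amp(|0⟩) = (-0.111968)·a + (-0.993712i)·b = -0.112
new amp(|1⟩) = (-0.993712i)·a + (-0.111968)·b = -0.9937i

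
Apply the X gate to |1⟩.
|0⟩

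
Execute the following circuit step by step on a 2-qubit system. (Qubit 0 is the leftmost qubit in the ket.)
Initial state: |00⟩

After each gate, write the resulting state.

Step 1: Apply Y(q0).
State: i|10⟩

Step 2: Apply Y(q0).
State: |00⟩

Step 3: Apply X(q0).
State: |10⟩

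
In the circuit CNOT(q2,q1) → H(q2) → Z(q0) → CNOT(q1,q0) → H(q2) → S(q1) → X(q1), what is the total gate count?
7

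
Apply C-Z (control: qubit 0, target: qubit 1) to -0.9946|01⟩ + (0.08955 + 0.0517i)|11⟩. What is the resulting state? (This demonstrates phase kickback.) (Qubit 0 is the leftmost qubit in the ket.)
-0.9946|01⟩ + (-0.08955 - 0.0517i)|11⟩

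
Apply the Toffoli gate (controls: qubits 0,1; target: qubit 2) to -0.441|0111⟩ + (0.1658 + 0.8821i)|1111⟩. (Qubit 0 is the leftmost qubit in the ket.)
-0.441|0111⟩ + (0.1658 + 0.8821i)|1101⟩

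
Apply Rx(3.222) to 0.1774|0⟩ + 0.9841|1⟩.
(-0.00713 - 0.9833i)|0⟩ + (-0.03955 - 0.1773i)|1⟩

Rx(3.222) = [[cos(θ/2), −i·sin(θ/2)], [−i·sin(θ/2), cos(θ/2)]]; θ = 3.222, cos(θ/2) ≈ -0.0401928, sin(θ/2) ≈ 0.999192.
With a = amp(|0⟩) = 0.1774 and b = amp(|1⟩) = 0.9841:
new amp(|0⟩) = (-0.0401928)·a + (-0.999192i)·b = (-0.00713 - 0.9833i)
new amp(|1⟩) = (-0.999192i)·a + (-0.0401928)·b = (-0.03955 - 0.1773i)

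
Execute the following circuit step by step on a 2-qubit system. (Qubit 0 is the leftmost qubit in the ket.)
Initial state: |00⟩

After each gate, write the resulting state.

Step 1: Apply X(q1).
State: |01⟩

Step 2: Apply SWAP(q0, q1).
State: |10⟩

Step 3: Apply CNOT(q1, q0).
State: |10⟩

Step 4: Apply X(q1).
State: |11⟩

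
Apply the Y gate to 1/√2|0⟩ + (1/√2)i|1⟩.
1/√2|0⟩ + (1/√2)i|1⟩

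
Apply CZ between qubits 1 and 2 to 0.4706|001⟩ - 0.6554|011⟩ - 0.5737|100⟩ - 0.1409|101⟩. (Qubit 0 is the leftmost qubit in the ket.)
0.4706|001⟩ + 0.6554|011⟩ - 0.5737|100⟩ - 0.1409|101⟩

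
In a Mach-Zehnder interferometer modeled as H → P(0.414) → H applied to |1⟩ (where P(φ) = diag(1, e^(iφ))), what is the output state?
(0.04224 - 0.2011i)|0⟩ + (0.9578 + 0.2011i)|1⟩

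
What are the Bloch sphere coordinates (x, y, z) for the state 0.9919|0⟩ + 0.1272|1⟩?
(0.2523, 0, 0.9677)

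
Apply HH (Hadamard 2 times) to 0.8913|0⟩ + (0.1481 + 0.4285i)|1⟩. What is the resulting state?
0.8913|0⟩ + (0.1481 + 0.4285i)|1⟩

H² = I, so an even number of Hadamards cancels: H^2 = I and the state is unchanged.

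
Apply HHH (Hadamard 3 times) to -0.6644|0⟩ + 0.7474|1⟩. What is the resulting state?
0.05869|0⟩ - 0.9983|1⟩

H² = I, so H^3 = H: a single Hadamard. With (a, b) = (-0.6644, 0.7474), H gives ((a + b)/√2, (a − b)/√2) = (0.05869, -0.9983).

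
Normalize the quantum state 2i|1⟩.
i|1⟩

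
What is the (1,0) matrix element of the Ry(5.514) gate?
0.3752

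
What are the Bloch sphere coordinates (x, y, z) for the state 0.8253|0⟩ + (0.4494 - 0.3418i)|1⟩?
(0.7418, -0.5642, 0.3623)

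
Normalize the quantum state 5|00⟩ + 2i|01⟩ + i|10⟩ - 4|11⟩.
0.7372|00⟩ + 0.2949i|01⟩ + 0.1474i|10⟩ - 0.5898|11⟩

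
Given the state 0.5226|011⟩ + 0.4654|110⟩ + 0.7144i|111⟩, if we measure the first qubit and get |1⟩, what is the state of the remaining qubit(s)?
0.5458|10⟩ + 0.8379i|11⟩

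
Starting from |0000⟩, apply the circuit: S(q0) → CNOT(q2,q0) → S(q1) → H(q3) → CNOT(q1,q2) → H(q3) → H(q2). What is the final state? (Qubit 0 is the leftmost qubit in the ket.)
1/√2|0000⟩ + 1/√2|0010⟩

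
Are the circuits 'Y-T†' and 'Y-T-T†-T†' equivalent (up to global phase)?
Yes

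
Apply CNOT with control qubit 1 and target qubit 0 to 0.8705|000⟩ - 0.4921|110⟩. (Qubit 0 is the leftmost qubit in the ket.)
0.8705|000⟩ - 0.4921|010⟩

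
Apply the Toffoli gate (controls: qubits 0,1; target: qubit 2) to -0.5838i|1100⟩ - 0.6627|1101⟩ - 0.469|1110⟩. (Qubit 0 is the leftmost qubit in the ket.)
-0.469|1100⟩ - 0.5838i|1110⟩ - 0.6627|1111⟩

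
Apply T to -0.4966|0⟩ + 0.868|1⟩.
-0.4966|0⟩ + (0.6138 + 0.6138i)|1⟩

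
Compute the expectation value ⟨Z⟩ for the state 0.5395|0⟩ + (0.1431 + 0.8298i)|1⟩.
-0.418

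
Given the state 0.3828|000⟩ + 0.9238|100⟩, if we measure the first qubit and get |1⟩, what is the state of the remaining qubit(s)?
|00⟩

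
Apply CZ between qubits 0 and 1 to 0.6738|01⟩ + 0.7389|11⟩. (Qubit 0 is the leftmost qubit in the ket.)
0.6738|01⟩ - 0.7389|11⟩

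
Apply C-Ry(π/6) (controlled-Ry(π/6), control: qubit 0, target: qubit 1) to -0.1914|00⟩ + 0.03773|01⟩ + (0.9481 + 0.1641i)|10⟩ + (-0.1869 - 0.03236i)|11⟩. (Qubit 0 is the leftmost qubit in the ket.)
-0.1914|00⟩ + 0.03773|01⟩ + (0.9642 + 0.1669i)|10⟩ + (0.06485 + 0.01121i)|11⟩

C-Ry(π/6) leaves the control-|0⟩ kets |00⟩, |01⟩ unchanged and applies Ry(π/6) to qubit 1 on the control-|1⟩ pair (|10⟩, |11⟩).
Ry(π/6) = [[cos(θ/2), −sin(θ/2)], [sin(θ/2), cos(θ/2)]]; θ = π/6, cos(θ/2) ≈ 0.965926, sin(θ/2) ≈ 0.258819.
With a = amp(|10⟩) = (0.9481 + 0.1641i) and b = amp(|11⟩) = (-0.1869 - 0.03236i):
new amp(|10⟩) = (0.965926)·a + (-0.258819)·b = (0.9642 + 0.1669i)
new amp(|11⟩) = (0.258819)·a + (0.965926)·b = (0.06485 + 0.01121i)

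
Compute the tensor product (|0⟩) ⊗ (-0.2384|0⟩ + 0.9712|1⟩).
-0.2384|00⟩ + 0.9712|01⟩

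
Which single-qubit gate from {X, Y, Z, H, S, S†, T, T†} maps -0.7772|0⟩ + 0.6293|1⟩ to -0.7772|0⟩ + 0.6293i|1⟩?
S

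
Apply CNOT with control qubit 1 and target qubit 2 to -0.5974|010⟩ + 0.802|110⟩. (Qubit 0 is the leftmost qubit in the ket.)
-0.5974|011⟩ + 0.802|111⟩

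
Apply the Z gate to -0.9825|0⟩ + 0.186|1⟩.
-0.9825|0⟩ - 0.186|1⟩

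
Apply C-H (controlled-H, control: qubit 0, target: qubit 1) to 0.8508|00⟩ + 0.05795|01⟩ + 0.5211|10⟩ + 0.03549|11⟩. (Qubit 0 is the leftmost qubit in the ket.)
0.8508|00⟩ + 0.05795|01⟩ + 0.3936|10⟩ + 0.3434|11⟩

C-H leaves the control-|0⟩ kets |00⟩, |01⟩ unchanged and applies H to qubit 1 on the control-|1⟩ pair (|10⟩, |11⟩).
H = [[1/√2, 1/√2], [1/√2, -1/√2]].
With a = amp(|10⟩) = 0.5211 and b = amp(|11⟩) = 0.03549:
new amp(|10⟩) = (1/√2)·a + (1/√2)·b = 0.3936
new amp(|11⟩) = (1/√2)·a + (-1/√2)·b = 0.3434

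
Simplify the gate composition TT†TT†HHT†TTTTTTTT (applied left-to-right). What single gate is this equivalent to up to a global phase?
T†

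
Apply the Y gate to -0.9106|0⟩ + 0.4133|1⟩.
-0.4133i|0⟩ - 0.9106i|1⟩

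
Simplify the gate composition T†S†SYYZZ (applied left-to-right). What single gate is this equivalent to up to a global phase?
T†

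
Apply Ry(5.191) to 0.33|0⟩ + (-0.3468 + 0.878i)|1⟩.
(-0.1019 - 0.456i)|0⟩ + (0.4677 - 0.7503i)|1⟩

Ry(5.191) = [[cos(θ/2), −sin(θ/2)], [sin(θ/2), cos(θ/2)]]; θ = 5.191, cos(θ/2) ≈ -0.85456, sin(θ/2) ≈ 0.519352.
With a = amp(|0⟩) = 0.33 and b = amp(|1⟩) = (-0.3468 + 0.878i):
new amp(|0⟩) = (-0.85456)·a + (-0.519352)·b = (-0.1019 - 0.456i)
new amp(|1⟩) = (0.519352)·a + (-0.85456)·b = (0.4677 - 0.7503i)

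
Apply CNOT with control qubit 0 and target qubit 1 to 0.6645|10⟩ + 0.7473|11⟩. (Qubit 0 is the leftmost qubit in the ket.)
0.7473|10⟩ + 0.6645|11⟩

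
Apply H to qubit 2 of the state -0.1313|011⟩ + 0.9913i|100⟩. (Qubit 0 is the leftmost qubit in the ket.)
-0.09284|010⟩ + 0.09284|011⟩ + 0.701i|100⟩ + 0.701i|101⟩

H on qubit 2 mixes each pair of kets that differ only in qubit 2: amplitudes (a, b) of (|…0…⟩, |…1…⟩) become ((a + b)/√2, (a − b)/√2). Kets absent from the input have amplitude 0.
(|010⟩, |011⟩): (a, b) = (0, -0.1313) → (-0.09284, 0.09284)
(|100⟩, |101⟩): (a, b) = (0.9913i, 0) → (0.701i, 0.701i)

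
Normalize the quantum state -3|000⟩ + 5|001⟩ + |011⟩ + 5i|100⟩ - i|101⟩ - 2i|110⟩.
-0.3721|000⟩ + 0.6202|001⟩ + 0.124|011⟩ + 0.6202i|100⟩ - 0.124i|101⟩ - 0.2481i|110⟩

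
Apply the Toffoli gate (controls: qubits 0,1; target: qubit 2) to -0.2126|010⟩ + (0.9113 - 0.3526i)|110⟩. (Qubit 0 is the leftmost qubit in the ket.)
-0.2126|010⟩ + (0.9113 - 0.3526i)|111⟩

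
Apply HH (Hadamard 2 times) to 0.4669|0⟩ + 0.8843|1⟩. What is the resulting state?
0.4669|0⟩ + 0.8843|1⟩

H² = I, so an even number of Hadamards cancels: H^2 = I and the state is unchanged.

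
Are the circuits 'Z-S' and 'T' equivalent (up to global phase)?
No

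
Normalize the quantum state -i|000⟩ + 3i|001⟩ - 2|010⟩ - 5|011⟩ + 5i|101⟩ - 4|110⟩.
-0.1118i|000⟩ + 0.3354i|001⟩ - 0.2236|010⟩ - 0.559|011⟩ + 0.559i|101⟩ - 1/√5|110⟩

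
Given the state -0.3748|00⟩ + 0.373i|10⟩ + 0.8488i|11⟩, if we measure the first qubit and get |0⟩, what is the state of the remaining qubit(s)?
-|0⟩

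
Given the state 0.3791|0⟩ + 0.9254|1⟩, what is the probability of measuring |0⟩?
0.1437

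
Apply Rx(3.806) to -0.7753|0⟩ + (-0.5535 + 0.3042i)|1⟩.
(0.5404 + 0.5232i)|0⟩ + (0.1805 + 0.6337i)|1⟩

Rx(3.806) = [[cos(θ/2), −i·sin(θ/2)], [−i·sin(θ/2), cos(θ/2)]]; θ = 3.806, cos(θ/2) ≈ -0.326127, sin(θ/2) ≈ 0.945326.
With a = amp(|0⟩) = -0.7753 and b = amp(|1⟩) = (-0.5535 + 0.3042i):
new amp(|0⟩) = (-0.326127)·a + (-0.945326i)·b = (0.5404 + 0.5232i)
new amp(|1⟩) = (-0.945326i)·a + (-0.326127)·b = (0.1805 + 0.6337i)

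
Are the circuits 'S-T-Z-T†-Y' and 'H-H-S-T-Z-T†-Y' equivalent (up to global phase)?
Yes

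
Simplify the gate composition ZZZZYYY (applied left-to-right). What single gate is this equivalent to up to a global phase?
Y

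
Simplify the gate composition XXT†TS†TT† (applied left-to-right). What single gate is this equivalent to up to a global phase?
S†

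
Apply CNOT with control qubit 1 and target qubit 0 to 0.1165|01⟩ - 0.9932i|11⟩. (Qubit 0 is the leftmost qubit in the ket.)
-0.9932i|01⟩ + 0.1165|11⟩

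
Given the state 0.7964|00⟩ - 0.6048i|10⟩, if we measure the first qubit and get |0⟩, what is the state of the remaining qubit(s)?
|0⟩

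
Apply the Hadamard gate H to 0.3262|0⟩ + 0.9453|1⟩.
0.8991|0⟩ - 0.4378|1⟩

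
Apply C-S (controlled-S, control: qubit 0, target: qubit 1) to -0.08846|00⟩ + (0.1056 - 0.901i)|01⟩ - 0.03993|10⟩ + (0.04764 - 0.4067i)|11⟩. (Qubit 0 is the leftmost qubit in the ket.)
-0.08846|00⟩ + (0.1056 - 0.901i)|01⟩ - 0.03993|10⟩ + (0.4067 + 0.04764i)|11⟩

C-S leaves the control-|0⟩ kets |00⟩, |01⟩ unchanged and applies S to qubit 1 on the control-|1⟩ pair (|10⟩, |11⟩).
S = [[1, 0], [0, i]].
With a = amp(|10⟩) = -0.03993 and b = amp(|11⟩) = (0.04764 - 0.4067i):
new amp(|10⟩) = (1)·a = -0.03993
new amp(|11⟩) = (i)·b = (0.4067 + 0.04764i)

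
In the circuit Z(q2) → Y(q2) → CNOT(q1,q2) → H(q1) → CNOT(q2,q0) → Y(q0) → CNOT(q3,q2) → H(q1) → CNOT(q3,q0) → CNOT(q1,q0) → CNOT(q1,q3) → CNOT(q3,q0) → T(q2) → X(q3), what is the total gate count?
14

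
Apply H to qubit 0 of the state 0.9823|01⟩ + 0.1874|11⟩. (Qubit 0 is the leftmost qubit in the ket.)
0.8271|01⟩ + 0.5621|11⟩

H on qubit 0 mixes each pair of kets that differ only in qubit 0: amplitudes (a, b) of (|…0…⟩, |…1…⟩) become ((a + b)/√2, (a − b)/√2). Kets absent from the input have amplitude 0.
(|01⟩, |11⟩): (a, b) = (0.9823, 0.1874) → (0.8271, 0.5621)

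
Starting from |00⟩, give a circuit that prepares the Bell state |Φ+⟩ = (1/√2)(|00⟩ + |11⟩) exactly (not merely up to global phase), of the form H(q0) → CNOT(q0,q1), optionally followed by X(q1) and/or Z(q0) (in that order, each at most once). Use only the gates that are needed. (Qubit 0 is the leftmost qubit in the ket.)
H(q0) → CNOT(q0,q1)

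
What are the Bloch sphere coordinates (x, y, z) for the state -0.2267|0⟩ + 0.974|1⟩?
(-0.4416, 0, -0.8973)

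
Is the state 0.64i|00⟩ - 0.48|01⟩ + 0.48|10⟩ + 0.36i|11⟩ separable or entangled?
Separable

Writing the state as a|00⟩ + b|01⟩ + c|10⟩ + d|11⟩, it is a product state iff ad − bc = 0.
Here (a, b, c, d) = (0.64i, -0.48, 0.48, 0.36i): ad − bc = (0.64i)(0.36i) − (-0.48)(0.48) = 0, so the state is separable.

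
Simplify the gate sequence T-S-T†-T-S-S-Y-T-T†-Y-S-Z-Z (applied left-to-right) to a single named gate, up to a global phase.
T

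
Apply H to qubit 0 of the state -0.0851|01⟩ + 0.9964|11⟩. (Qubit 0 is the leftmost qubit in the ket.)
0.6444|01⟩ - 0.7647|11⟩

H on qubit 0 mixes each pair of kets that differ only in qubit 0: amplitudes (a, b) of (|…0…⟩, |…1…⟩) become ((a + b)/√2, (a − b)/√2). Kets absent from the input have amplitude 0.
(|01⟩, |11⟩): (a, b) = (-0.0851, 0.9964) → (0.6444, -0.7647)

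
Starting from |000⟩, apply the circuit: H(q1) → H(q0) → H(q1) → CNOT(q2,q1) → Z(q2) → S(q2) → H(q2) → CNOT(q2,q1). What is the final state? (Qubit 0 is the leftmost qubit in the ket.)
1/2|000⟩ + 1/2|011⟩ + 1/2|100⟩ + 1/2|111⟩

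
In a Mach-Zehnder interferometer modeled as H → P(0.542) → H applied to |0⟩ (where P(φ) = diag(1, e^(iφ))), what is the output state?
(0.9283 + 0.2579i)|0⟩ + (0.07166 - 0.2579i)|1⟩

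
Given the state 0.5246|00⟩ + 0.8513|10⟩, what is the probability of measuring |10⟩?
0.7247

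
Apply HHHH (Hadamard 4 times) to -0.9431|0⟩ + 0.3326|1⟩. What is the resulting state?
-0.9431|0⟩ + 0.3326|1⟩

H² = I, so an even number of Hadamards cancels: H^4 = I and the state is unchanged.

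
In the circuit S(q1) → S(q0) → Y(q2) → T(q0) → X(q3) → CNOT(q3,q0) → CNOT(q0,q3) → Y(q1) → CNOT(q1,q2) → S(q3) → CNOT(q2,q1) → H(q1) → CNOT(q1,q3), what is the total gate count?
13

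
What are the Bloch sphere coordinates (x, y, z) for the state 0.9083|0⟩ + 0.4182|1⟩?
(0.7597, 0, 0.6501)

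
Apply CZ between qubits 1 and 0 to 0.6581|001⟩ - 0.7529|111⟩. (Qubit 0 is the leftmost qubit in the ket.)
0.6581|001⟩ + 0.7529|111⟩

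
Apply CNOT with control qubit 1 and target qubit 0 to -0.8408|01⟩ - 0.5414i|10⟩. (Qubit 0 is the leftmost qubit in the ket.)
-0.5414i|10⟩ - 0.8408|11⟩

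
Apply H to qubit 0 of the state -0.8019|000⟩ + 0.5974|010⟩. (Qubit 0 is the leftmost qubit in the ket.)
-0.567|000⟩ + 0.4224|010⟩ - 0.567|100⟩ + 0.4224|110⟩

H on qubit 0 mixes each pair of kets that differ only in qubit 0: amplitudes (a, b) of (|…0…⟩, |…1…⟩) become ((a + b)/√2, (a − b)/√2). Kets absent from the input have amplitude 0.
(|000⟩, |100⟩): (a, b) = (-0.8019, 0) → (-0.567, -0.567)
(|010⟩, |110⟩): (a, b) = (0.5974, 0) → (0.4224, 0.4224)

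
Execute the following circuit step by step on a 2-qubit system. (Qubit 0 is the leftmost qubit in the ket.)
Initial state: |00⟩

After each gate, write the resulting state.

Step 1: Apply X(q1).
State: |01⟩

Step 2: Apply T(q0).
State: |01⟩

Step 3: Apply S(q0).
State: |01⟩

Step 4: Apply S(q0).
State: |01⟩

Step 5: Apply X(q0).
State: |11⟩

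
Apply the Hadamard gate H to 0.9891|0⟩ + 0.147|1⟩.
0.8033|0⟩ + 0.5955|1⟩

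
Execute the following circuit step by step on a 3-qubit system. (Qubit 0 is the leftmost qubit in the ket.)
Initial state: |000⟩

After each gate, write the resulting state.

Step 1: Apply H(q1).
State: 1/√2|000⟩ + 1/√2|010⟩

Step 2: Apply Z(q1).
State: 1/√2|000⟩ - 1/√2|010⟩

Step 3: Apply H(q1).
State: |010⟩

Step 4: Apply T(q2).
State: |010⟩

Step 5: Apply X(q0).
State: |110⟩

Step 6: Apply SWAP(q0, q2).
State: |011⟩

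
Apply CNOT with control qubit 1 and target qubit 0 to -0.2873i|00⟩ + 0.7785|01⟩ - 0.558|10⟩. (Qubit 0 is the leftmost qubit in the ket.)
-0.2873i|00⟩ - 0.558|10⟩ + 0.7785|11⟩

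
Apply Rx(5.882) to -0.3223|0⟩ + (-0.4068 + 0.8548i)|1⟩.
(0.4862 + 0.08105i)|0⟩ + (0.3986 - 0.7734i)|1⟩

Rx(5.882) = [[cos(θ/2), −i·sin(θ/2)], [−i·sin(θ/2), cos(θ/2)]]; θ = 5.882, cos(θ/2) ≈ -0.979949, sin(θ/2) ≈ 0.19925.
With a = amp(|0⟩) = -0.3223 and b = amp(|1⟩) = (-0.4068 + 0.8548i):
new amp(|0⟩) = (-0.979949)·a + (-0.19925i)·b = (0.4862 + 0.08105i)
new amp(|1⟩) = (-0.19925i)·a + (-0.979949)·b = (0.3986 - 0.7734i)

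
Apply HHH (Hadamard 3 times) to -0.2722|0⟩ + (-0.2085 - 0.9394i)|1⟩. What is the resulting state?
(-0.3399 - 0.6643i)|0⟩ + (-0.04504 + 0.6643i)|1⟩

H² = I, so H^3 = H: a single Hadamard. With (a, b) = (-0.2722, (-0.2085 - 0.9394i)), H gives ((a + b)/√2, (a − b)/√2) = ((-0.3399 - 0.6643i), (-0.04504 + 0.6643i)).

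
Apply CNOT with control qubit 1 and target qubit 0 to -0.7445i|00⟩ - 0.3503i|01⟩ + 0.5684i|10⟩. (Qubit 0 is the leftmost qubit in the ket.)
-0.7445i|00⟩ + 0.5684i|10⟩ - 0.3503i|11⟩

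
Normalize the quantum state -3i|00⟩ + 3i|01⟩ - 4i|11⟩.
-0.5145i|00⟩ + 0.5145i|01⟩ - 0.686i|11⟩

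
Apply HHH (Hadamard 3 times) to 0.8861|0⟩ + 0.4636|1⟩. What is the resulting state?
0.9544|0⟩ + 0.2988|1⟩

H² = I, so H^3 = H: a single Hadamard. With (a, b) = (0.8861, 0.4636), H gives ((a + b)/√2, (a − b)/√2) = (0.9544, 0.2988).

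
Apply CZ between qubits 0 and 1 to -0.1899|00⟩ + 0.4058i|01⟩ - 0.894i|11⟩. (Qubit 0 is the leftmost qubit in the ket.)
-0.1899|00⟩ + 0.4058i|01⟩ + 0.894i|11⟩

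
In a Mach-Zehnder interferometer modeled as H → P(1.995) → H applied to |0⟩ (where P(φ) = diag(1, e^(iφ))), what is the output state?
(0.2942 + 0.4557i)|0⟩ + (0.7058 - 0.4557i)|1⟩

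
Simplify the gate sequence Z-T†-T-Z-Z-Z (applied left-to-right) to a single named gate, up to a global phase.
I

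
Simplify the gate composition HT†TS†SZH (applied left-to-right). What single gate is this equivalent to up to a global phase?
X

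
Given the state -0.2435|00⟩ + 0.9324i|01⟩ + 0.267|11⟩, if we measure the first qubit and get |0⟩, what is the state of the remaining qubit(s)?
-0.2527|0⟩ + 0.9676i|1⟩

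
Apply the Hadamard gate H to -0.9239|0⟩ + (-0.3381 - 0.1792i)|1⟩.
(-0.8924 - 0.1267i)|0⟩ + (-0.4142 + 0.1267i)|1⟩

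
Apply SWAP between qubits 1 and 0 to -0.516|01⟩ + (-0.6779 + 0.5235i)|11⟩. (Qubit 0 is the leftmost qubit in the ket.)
-0.516|10⟩ + (-0.6779 + 0.5235i)|11⟩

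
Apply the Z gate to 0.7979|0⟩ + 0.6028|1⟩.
0.7979|0⟩ - 0.6028|1⟩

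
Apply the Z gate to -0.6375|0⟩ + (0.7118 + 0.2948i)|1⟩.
-0.6375|0⟩ + (-0.7118 - 0.2948i)|1⟩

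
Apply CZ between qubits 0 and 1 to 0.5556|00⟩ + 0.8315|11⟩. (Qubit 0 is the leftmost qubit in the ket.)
0.5556|00⟩ - 0.8315|11⟩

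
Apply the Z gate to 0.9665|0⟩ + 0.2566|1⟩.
0.9665|0⟩ - 0.2566|1⟩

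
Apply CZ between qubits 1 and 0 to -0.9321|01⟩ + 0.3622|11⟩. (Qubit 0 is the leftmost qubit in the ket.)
-0.9321|01⟩ - 0.3622|11⟩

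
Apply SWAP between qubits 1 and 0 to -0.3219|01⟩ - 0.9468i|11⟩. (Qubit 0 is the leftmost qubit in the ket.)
-0.3219|10⟩ - 0.9468i|11⟩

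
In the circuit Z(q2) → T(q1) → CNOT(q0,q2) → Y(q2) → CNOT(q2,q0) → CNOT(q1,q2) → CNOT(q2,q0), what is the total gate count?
7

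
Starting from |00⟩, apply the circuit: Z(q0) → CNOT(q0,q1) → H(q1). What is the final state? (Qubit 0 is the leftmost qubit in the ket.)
1/√2|00⟩ + 1/√2|01⟩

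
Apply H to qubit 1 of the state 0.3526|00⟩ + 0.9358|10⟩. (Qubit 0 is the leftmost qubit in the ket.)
0.2493|00⟩ + 0.2493|01⟩ + 0.6617|10⟩ + 0.6617|11⟩

H on qubit 1 mixes each pair of kets that differ only in qubit 1: amplitudes (a, b) of (|…0…⟩, |…1…⟩) become ((a + b)/√2, (a − b)/√2). Kets absent from the input have amplitude 0.
(|00⟩, |01⟩): (a, b) = (0.3526, 0) → (0.2493, 0.2493)
(|10⟩, |11⟩): (a, b) = (0.9358, 0) → (0.6617, 0.6617)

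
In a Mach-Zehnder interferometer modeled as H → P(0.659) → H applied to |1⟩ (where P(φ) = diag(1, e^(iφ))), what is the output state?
(0.1047 - 0.3062i)|0⟩ + (0.8953 + 0.3062i)|1⟩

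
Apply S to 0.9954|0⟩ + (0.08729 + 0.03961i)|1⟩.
0.9954|0⟩ + (-0.03961 + 0.08729i)|1⟩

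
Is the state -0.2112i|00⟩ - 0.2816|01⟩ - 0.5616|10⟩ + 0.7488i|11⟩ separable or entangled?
Separable

Writing the state as a|00⟩ + b|01⟩ + c|10⟩ + d|11⟩, it is a product state iff ad − bc = 0.
Here (a, b, c, d) = (-0.2112i, -0.2816, -0.5616, 0.7488i): ad − bc = (-0.2112i)(0.7488i) − (-0.2816)(-0.5616) = 0, so the state is separable.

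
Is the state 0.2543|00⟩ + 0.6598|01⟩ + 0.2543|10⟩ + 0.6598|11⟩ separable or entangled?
Separable

Writing the state as a|00⟩ + b|01⟩ + c|10⟩ + d|11⟩, it is a product state iff ad − bc = 0.
Here (a, b, c, d) = (0.2543, 0.6598, 0.2543, 0.6598): ad − bc = (0.2543)(0.6598) − (0.6598)(0.2543) = 0, so the state is separable.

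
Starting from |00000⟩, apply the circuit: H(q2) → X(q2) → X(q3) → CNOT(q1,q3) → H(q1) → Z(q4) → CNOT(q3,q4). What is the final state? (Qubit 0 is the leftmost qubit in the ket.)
1/2|00011⟩ + 1/2|00111⟩ + 1/2|01011⟩ + 1/2|01111⟩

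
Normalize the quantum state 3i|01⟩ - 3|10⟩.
(1/√2)i|01⟩ - 1/√2|10⟩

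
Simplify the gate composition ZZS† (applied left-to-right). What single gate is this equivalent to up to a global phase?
S†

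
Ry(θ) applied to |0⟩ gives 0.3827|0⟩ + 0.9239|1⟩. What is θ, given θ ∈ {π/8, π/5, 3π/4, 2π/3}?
3π/4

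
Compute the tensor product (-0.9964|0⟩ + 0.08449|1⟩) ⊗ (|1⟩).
-0.9964|01⟩ + 0.08449|11⟩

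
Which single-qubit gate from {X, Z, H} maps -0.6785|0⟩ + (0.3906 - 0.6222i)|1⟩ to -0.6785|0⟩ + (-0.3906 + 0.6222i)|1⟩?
Z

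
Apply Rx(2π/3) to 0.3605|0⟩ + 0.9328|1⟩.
(0.1803 - 0.8078i)|0⟩ + (0.4664 - 0.3122i)|1⟩

Rx(2π/3) = [[cos(θ/2), −i·sin(θ/2)], [−i·sin(θ/2), cos(θ/2)]]; θ = 2π/3, cos(θ/2) ≈ 0.5, sin(θ/2) ≈ 0.866025.
With a = amp(|0⟩) = 0.3605 and b = amp(|1⟩) = 0.9328:
new amp(|0⟩) = (0.5)·a + (-0.866025i)·b = (0.1803 - 0.8078i)
new amp(|1⟩) = (-0.866025i)·a + (0.5)·b = (0.4664 - 0.3122i)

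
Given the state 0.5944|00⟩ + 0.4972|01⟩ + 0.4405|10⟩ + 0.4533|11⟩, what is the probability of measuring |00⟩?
0.3533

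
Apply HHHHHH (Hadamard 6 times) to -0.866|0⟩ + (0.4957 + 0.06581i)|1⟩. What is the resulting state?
-0.866|0⟩ + (0.4957 + 0.06581i)|1⟩

H² = I, so an even number of Hadamards cancels: H^6 = I and the state is unchanged.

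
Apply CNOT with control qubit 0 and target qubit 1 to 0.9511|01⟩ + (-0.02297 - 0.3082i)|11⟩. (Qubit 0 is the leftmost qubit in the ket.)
0.9511|01⟩ + (-0.02297 - 0.3082i)|10⟩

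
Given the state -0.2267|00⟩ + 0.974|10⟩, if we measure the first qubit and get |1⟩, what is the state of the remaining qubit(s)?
|0⟩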